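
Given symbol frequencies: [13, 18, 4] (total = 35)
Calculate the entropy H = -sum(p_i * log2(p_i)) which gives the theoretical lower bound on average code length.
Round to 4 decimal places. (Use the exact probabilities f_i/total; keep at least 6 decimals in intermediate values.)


Per-symbol terms -p_i * log2(p_i) with p_i = f_i/35:
  p = 13/35 = 0.371429: log2(p) = -1.428843, -p*log2(p) = 0.530713
  p = 18/35 = 0.514286: log2(p) = -0.959358, -p*log2(p) = 0.493384
  p = 4/35 = 0.114286: log2(p) = -3.129283, -p*log2(p) = 0.357632
H = 0.530713 + 0.493384 + 0.357632 = 1.381729

H = 1.3817 bits/symbol


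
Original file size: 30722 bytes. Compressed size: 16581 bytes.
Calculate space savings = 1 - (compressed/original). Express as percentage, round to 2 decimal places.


ratio = compressed/original = 16581/30722 = 0.539711
savings = 1 - ratio = 1 - 0.539711 = 0.460289
as a percentage: 0.460289 * 100 = 46.03%

Space savings = 1 - 16581/30722 = 46.03%


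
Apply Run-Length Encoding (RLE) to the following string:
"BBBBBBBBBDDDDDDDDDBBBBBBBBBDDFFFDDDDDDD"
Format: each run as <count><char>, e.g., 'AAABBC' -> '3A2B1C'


Scanning runs left to right:
  i=0: run of 'B' x 9 -> '9B'
  i=9: run of 'D' x 9 -> '9D'
  i=18: run of 'B' x 9 -> '9B'
  i=27: run of 'D' x 2 -> '2D'
  i=29: run of 'F' x 3 -> '3F'
  i=32: run of 'D' x 7 -> '7D'

RLE = 9B9D9B2D3F7D


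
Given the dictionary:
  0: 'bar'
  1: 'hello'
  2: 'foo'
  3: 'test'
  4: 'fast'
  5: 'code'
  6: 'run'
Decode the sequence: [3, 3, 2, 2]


Look up each index in the dictionary:
  3 -> 'test'
  3 -> 'test'
  2 -> 'foo'
  2 -> 'foo'

Decoded: "test test foo foo"


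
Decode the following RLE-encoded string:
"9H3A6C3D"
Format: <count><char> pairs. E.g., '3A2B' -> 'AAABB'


Expanding each <count><char> pair:
  9H -> 'HHHHHHHHH'
  3A -> 'AAA'
  6C -> 'CCCCCC'
  3D -> 'DDD'

Decoded = HHHHHHHHHAAACCCCCCDDD


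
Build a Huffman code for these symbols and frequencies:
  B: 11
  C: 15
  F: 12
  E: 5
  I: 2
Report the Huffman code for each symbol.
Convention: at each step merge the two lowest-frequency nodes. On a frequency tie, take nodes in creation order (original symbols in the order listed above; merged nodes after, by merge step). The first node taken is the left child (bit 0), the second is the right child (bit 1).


Huffman tree construction:
Step 1: Merge I(2) + E(5) = 7
Step 2: Merge (I+E)(7) + B(11) = 18
Step 3: Merge F(12) + C(15) = 27
Step 4: Merge ((I+E)+B)(18) + (F+C)(27) = 45
Read each symbol's code off the tree from the root (left child = 0, right child = 1).

Codes:
  B: 01 (length 2)
  C: 11 (length 2)
  F: 10 (length 2)
  E: 001 (length 3)
  I: 000 (length 3)
Average code length: 97/45 = 2.1556 bits/symbol


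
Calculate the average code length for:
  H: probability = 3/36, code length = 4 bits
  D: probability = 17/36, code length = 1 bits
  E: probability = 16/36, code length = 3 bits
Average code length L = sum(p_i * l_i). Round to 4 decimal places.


Weighted contributions p_i * l_i:
  H: (3/36) * 4 = 12/36
  D: (17/36) * 1 = 17/36
  E: (16/36) * 3 = 48/36
Sum = (12 + 17 + 48)/36 = 77/36

L = 77/36 = 2.1389 bits/symbol


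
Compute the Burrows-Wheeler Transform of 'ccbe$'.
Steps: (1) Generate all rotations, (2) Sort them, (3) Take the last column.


Rotations (sorted):
  0: $ccbe -> last char: e
  1: be$cc -> last char: c
  2: cbe$c -> last char: c
  3: ccbe$ -> last char: $
  4: e$ccb -> last char: b


BWT = ecc$b


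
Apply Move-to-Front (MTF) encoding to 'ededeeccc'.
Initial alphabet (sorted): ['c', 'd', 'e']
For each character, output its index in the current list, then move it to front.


MTF encoding:
'e': index 2 in ['c', 'd', 'e'] -> ['e', 'c', 'd']
'd': index 2 in ['e', 'c', 'd'] -> ['d', 'e', 'c']
'e': index 1 in ['d', 'e', 'c'] -> ['e', 'd', 'c']
'd': index 1 in ['e', 'd', 'c'] -> ['d', 'e', 'c']
'e': index 1 in ['d', 'e', 'c'] -> ['e', 'd', 'c']
'e': index 0 in ['e', 'd', 'c'] -> ['e', 'd', 'c']
'c': index 2 in ['e', 'd', 'c'] -> ['c', 'e', 'd']
'c': index 0 in ['c', 'e', 'd'] -> ['c', 'e', 'd']
'c': index 0 in ['c', 'e', 'd'] -> ['c', 'e', 'd']


Output: [2, 2, 1, 1, 1, 0, 2, 0, 0]


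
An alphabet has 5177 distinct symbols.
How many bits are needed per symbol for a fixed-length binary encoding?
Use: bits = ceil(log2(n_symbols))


log2(5177) = 12.3379
Bracket: 2^12 = 4096 < 5177 <= 2^13 = 8192
So ceil(log2(5177)) = 13

bits = ceil(log2(5177)) = ceil(12.3379) = 13 bits


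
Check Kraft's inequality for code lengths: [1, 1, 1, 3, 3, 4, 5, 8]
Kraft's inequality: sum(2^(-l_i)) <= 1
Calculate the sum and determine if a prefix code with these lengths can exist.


Sum = 2^(-1) + 2^(-1) + 2^(-1) + 2^(-3) + 2^(-3) + 2^(-4) + 2^(-5) + 2^(-8)
    = 0.5 + 0.5 + 0.5 + 0.125 + 0.125 + 0.0625 + 0.03125 + 0.00390625
    = 473/256 = 1.84765625
Since 1.84765625 > 1, Kraft's inequality is NOT satisfied.
A prefix code with these lengths CANNOT exist.

Kraft sum = 1.84765625. Not satisfied.


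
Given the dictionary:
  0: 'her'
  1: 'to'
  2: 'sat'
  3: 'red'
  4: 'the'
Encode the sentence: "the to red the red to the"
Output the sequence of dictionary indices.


Look up each word in the dictionary:
  'the' -> 4
  'to' -> 1
  'red' -> 3
  'the' -> 4
  'red' -> 3
  'to' -> 1
  'the' -> 4

Encoded: [4, 1, 3, 4, 3, 1, 4]


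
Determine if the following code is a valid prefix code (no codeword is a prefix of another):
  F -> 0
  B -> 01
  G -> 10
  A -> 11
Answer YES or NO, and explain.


Checking each pair (does one codeword prefix another?):
  F='0' vs B='01': prefix -- VIOLATION

NO -- this is NOT a valid prefix code. F (0) is a prefix of B (01).


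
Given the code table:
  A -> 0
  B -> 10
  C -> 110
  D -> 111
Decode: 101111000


Decoding:
10 -> B
111 -> D
10 -> B
0 -> A
0 -> A


Result: BDBAA


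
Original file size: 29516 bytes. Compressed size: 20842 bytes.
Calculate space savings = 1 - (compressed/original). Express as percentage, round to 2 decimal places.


ratio = compressed/original = 20842/29516 = 0.706125
savings = 1 - ratio = 1 - 0.706125 = 0.293875
as a percentage: 0.293875 * 100 = 29.39%

Space savings = 1 - 20842/29516 = 29.39%


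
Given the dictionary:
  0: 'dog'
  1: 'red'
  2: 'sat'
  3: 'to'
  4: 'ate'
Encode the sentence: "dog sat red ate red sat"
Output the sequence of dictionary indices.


Look up each word in the dictionary:
  'dog' -> 0
  'sat' -> 2
  'red' -> 1
  'ate' -> 4
  'red' -> 1
  'sat' -> 2

Encoded: [0, 2, 1, 4, 1, 2]


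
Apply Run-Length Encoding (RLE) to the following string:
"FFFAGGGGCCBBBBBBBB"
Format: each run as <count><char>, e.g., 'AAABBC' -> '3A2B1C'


Scanning runs left to right:
  i=0: run of 'F' x 3 -> '3F'
  i=3: run of 'A' x 1 -> '1A'
  i=4: run of 'G' x 4 -> '4G'
  i=8: run of 'C' x 2 -> '2C'
  i=10: run of 'B' x 8 -> '8B'

RLE = 3F1A4G2C8B


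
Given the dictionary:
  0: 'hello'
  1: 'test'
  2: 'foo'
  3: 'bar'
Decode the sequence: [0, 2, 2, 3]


Look up each index in the dictionary:
  0 -> 'hello'
  2 -> 'foo'
  2 -> 'foo'
  3 -> 'bar'

Decoded: "hello foo foo bar"


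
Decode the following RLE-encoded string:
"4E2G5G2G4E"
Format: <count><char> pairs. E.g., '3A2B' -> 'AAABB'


Expanding each <count><char> pair:
  4E -> 'EEEE'
  2G -> 'GG'
  5G -> 'GGGGG'
  2G -> 'GG'
  4E -> 'EEEE'

Decoded = EEEEGGGGGGGGGEEEE


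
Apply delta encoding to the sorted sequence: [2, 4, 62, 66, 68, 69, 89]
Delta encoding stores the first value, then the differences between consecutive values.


First value: 2
Deltas:
  4 - 2 = 2
  62 - 4 = 58
  66 - 62 = 4
  68 - 66 = 2
  69 - 68 = 1
  89 - 69 = 20


Delta encoded: [2, 2, 58, 4, 2, 1, 20]


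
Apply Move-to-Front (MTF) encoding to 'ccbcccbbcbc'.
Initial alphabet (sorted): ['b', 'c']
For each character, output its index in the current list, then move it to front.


MTF encoding:
'c': index 1 in ['b', 'c'] -> ['c', 'b']
'c': index 0 in ['c', 'b'] -> ['c', 'b']
'b': index 1 in ['c', 'b'] -> ['b', 'c']
'c': index 1 in ['b', 'c'] -> ['c', 'b']
'c': index 0 in ['c', 'b'] -> ['c', 'b']
'c': index 0 in ['c', 'b'] -> ['c', 'b']
'b': index 1 in ['c', 'b'] -> ['b', 'c']
'b': index 0 in ['b', 'c'] -> ['b', 'c']
'c': index 1 in ['b', 'c'] -> ['c', 'b']
'b': index 1 in ['c', 'b'] -> ['b', 'c']
'c': index 1 in ['b', 'c'] -> ['c', 'b']


Output: [1, 0, 1, 1, 0, 0, 1, 0, 1, 1, 1]


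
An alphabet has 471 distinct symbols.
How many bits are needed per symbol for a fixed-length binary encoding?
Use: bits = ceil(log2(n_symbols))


log2(471) = 8.8796
Bracket: 2^8 = 256 < 471 <= 2^9 = 512
So ceil(log2(471)) = 9

bits = ceil(log2(471)) = ceil(8.8796) = 9 bits


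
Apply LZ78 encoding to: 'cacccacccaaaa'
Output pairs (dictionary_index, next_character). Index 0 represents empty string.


LZ78 encoding steps:
Dictionary: {0: ''}
Step 1: w='' (idx 0), next='c' -> output (0, 'c'), add 'c' as idx 1
Step 2: w='' (idx 0), next='a' -> output (0, 'a'), add 'a' as idx 2
Step 3: w='c' (idx 1), next='c' -> output (1, 'c'), add 'cc' as idx 3
Step 4: w='c' (idx 1), next='a' -> output (1, 'a'), add 'ca' as idx 4
Step 5: w='cc' (idx 3), next='c' -> output (3, 'c'), add 'ccc' as idx 5
Step 6: w='a' (idx 2), next='a' -> output (2, 'a'), add 'aa' as idx 6
Step 7: w='aa' (idx 6), end of input -> output (6, '')


Encoded: [(0, 'c'), (0, 'a'), (1, 'c'), (1, 'a'), (3, 'c'), (2, 'a'), (6, '')]


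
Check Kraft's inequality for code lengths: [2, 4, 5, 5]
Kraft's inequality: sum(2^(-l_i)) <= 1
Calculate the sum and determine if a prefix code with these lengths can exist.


Sum = 2^(-2) + 2^(-4) + 2^(-5) + 2^(-5)
    = 0.25 + 0.0625 + 0.03125 + 0.03125
    = 12/32 = 0.375
Since 0.375 <= 1, Kraft's inequality IS satisfied.
A prefix code with these lengths CAN exist.

Kraft sum = 0.375. Satisfied.


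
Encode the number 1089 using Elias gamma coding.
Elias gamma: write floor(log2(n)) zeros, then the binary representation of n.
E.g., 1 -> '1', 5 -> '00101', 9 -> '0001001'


num_bits = floor(log2(1089)) + 1 = 11
leading_zeros = num_bits - 1 = 10
binary(1089) = 10001000001

Elias gamma(1089) = '0000000000' + '10001000001' = 000000000010001000001 (21 bits)


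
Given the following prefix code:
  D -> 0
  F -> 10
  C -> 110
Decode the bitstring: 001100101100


Decoding step by step:
Bits 0 -> D
Bits 0 -> D
Bits 110 -> C
Bits 0 -> D
Bits 10 -> F
Bits 110 -> C
Bits 0 -> D


Decoded message: DDCDFCD


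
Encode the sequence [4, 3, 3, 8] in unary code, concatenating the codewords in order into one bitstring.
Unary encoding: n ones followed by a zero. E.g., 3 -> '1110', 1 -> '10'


Encode each number as n ones followed by a terminating 0:
  4 -> 11110 (5 bits)
  3 -> 1110 (4 bits)
  3 -> 1110 (4 bits)
  8 -> 111111110 (9 bits)
Total length = 5 + 4 + 4 + 9 = 22 bits.

Unary([4, 3, 3, 8]) = 1111011101110111111110 (22 bits)


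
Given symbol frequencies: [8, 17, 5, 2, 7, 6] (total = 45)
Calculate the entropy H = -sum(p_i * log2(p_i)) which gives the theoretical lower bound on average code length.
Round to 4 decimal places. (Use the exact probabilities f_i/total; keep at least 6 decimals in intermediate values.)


Per-symbol terms -p_i * log2(p_i) with p_i = f_i/45:
  p = 8/45 = 0.177778: log2(p) = -2.491853, -p*log2(p) = 0.442996
  p = 17/45 = 0.377778: log2(p) = -1.404390, -p*log2(p) = 0.530547
  p = 5/45 = 0.111111: log2(p) = -3.169925, -p*log2(p) = 0.352214
  p = 2/45 = 0.044444: log2(p) = -4.491853, -p*log2(p) = 0.199638
  p = 7/45 = 0.155556: log2(p) = -2.684498, -p*log2(p) = 0.417589
  p = 6/45 = 0.133333: log2(p) = -2.906891, -p*log2(p) = 0.387585
H = 0.442996 + 0.530547 + 0.352214 + 0.199638 + 0.417589 + 0.387585 = 2.330569

H = 2.3306 bits/symbol


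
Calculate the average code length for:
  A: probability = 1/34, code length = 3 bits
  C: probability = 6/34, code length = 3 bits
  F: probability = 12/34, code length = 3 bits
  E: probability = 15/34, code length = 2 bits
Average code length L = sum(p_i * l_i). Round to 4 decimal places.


Weighted contributions p_i * l_i:
  A: (1/34) * 3 = 3/34
  C: (6/34) * 3 = 18/34
  F: (12/34) * 3 = 36/34
  E: (15/34) * 2 = 30/34
Sum = (3 + 18 + 36 + 30)/34 = 87/34

L = 87/34 = 2.5588 bits/symbol


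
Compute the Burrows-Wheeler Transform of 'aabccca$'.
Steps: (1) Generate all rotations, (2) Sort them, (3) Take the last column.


Rotations (sorted):
  0: $aabccca -> last char: a
  1: a$aabccc -> last char: c
  2: aabccca$ -> last char: $
  3: abccca$a -> last char: a
  4: bccca$aa -> last char: a
  5: ca$aabcc -> last char: c
  6: cca$aabc -> last char: c
  7: ccca$aab -> last char: b


BWT = ac$aaccb


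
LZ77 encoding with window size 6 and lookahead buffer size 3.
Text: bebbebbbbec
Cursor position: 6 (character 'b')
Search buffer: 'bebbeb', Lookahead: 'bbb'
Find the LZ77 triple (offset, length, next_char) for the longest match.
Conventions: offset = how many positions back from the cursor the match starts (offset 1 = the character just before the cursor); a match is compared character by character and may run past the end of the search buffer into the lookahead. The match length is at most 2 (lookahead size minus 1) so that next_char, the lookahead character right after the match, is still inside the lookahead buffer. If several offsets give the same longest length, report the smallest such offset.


Try each offset into the search buffer:
  offset=1 (pos 5, char 'b'): match length 2
  offset=2 (pos 4, char 'e'): match length 0
  offset=3 (pos 3, char 'b'): match length 1
  offset=4 (pos 2, char 'b'): match length 2
  offset=5 (pos 1, char 'e'): match length 0
  offset=6 (pos 0, char 'b'): match length 1
Longest match has length 2, found at offsets 1, 4; take the smallest, offset 1.
next_char = character at position 6 + 2 = 8 -> 'b'

Best match: offset=1, length=2 (matching 'bb' starting at position 5)
LZ77 triple: (1, 2, 'b')


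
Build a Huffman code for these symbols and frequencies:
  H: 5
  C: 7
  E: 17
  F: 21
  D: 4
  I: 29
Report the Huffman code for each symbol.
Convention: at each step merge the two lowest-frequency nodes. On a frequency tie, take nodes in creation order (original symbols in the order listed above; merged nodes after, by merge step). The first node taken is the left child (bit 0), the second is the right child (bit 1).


Huffman tree construction:
Step 1: Merge D(4) + H(5) = 9
Step 2: Merge C(7) + (D+H)(9) = 16
Step 3: Merge (C+(D+H))(16) + E(17) = 33
Step 4: Merge F(21) + I(29) = 50
Step 5: Merge ((C+(D+H))+E)(33) + (F+I)(50) = 83
Read each symbol's code off the tree from the root (left child = 0, right child = 1).

Codes:
  H: 0011 (length 4)
  C: 000 (length 3)
  E: 01 (length 2)
  F: 10 (length 2)
  D: 0010 (length 4)
  I: 11 (length 2)
Average code length: 191/83 = 2.3012 bits/symbol


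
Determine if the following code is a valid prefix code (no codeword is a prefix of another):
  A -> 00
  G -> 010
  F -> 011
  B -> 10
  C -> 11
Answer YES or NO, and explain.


Checking each pair (does one codeword prefix another?):
  A='00' vs G='010': no prefix
  A='00' vs F='011': no prefix
  A='00' vs B='10': no prefix
  A='00' vs C='11': no prefix
  G='010' vs A='00': no prefix
  G='010' vs F='011': no prefix
  G='010' vs B='10': no prefix
  G='010' vs C='11': no prefix
  F='011' vs A='00': no prefix
  F='011' vs G='010': no prefix
  F='011' vs B='10': no prefix
  F='011' vs C='11': no prefix
  B='10' vs A='00': no prefix
  B='10' vs G='010': no prefix
  B='10' vs F='011': no prefix
  B='10' vs C='11': no prefix
  C='11' vs A='00': no prefix
  C='11' vs G='010': no prefix
  C='11' vs F='011': no prefix
  C='11' vs B='10': no prefix
No violation found over all pairs.

YES -- this is a valid prefix code. No codeword is a prefix of any other codeword.


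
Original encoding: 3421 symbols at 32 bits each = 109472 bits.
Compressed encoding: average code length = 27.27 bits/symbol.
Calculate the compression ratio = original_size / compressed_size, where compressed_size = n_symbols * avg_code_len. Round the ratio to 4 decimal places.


original_size = n_symbols * orig_bits = 3421 * 32 = 109472 bits
compressed_size = n_symbols * avg_code_len = 3421 * 27.27 = 93290.67 bits
ratio = original_size / compressed_size = 109472 / 93290.67 = 1.1735

Compression ratio = 1.1735


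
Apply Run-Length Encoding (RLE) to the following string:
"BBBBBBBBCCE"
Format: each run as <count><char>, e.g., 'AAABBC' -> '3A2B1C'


Scanning runs left to right:
  i=0: run of 'B' x 8 -> '8B'
  i=8: run of 'C' x 2 -> '2C'
  i=10: run of 'E' x 1 -> '1E'

RLE = 8B2C1E


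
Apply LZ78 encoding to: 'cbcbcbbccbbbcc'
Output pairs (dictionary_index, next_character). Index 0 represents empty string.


LZ78 encoding steps:
Dictionary: {0: ''}
Step 1: w='' (idx 0), next='c' -> output (0, 'c'), add 'c' as idx 1
Step 2: w='' (idx 0), next='b' -> output (0, 'b'), add 'b' as idx 2
Step 3: w='c' (idx 1), next='b' -> output (1, 'b'), add 'cb' as idx 3
Step 4: w='cb' (idx 3), next='b' -> output (3, 'b'), add 'cbb' as idx 4
Step 5: w='c' (idx 1), next='c' -> output (1, 'c'), add 'cc' as idx 5
Step 6: w='b' (idx 2), next='b' -> output (2, 'b'), add 'bb' as idx 6
Step 7: w='b' (idx 2), next='c' -> output (2, 'c'), add 'bc' as idx 7
Step 8: w='c' (idx 1), end of input -> output (1, '')


Encoded: [(0, 'c'), (0, 'b'), (1, 'b'), (3, 'b'), (1, 'c'), (2, 'b'), (2, 'c'), (1, '')]


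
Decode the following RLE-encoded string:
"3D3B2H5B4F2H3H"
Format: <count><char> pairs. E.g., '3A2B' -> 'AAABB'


Expanding each <count><char> pair:
  3D -> 'DDD'
  3B -> 'BBB'
  2H -> 'HH'
  5B -> 'BBBBB'
  4F -> 'FFFF'
  2H -> 'HH'
  3H -> 'HHH'

Decoded = DDDBBBHHBBBBBFFFFHHHHH


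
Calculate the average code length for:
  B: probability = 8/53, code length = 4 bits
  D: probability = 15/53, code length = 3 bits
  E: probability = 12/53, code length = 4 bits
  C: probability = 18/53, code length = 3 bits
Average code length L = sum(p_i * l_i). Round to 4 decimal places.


Weighted contributions p_i * l_i:
  B: (8/53) * 4 = 32/53
  D: (15/53) * 3 = 45/53
  E: (12/53) * 4 = 48/53
  C: (18/53) * 3 = 54/53
Sum = (32 + 45 + 48 + 54)/53 = 179/53

L = 179/53 = 3.3774 bits/symbol


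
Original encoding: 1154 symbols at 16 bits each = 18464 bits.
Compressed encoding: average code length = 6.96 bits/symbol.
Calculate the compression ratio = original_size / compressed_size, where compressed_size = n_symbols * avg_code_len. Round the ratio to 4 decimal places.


original_size = n_symbols * orig_bits = 1154 * 16 = 18464 bits
compressed_size = n_symbols * avg_code_len = 1154 * 6.96 = 8031.84 bits
ratio = original_size / compressed_size = 18464 / 8031.84 = 2.2989

Compression ratio = 2.2989


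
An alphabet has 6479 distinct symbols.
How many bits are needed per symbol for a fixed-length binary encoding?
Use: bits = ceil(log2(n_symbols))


log2(6479) = 12.6616
Bracket: 2^12 = 4096 < 6479 <= 2^13 = 8192
So ceil(log2(6479)) = 13

bits = ceil(log2(6479)) = ceil(12.6616) = 13 bits


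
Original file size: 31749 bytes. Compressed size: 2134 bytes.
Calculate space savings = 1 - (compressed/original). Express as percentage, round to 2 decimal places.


ratio = compressed/original = 2134/31749 = 0.067215
savings = 1 - ratio = 1 - 0.067215 = 0.932785
as a percentage: 0.932785 * 100 = 93.28%

Space savings = 1 - 2134/31749 = 93.28%


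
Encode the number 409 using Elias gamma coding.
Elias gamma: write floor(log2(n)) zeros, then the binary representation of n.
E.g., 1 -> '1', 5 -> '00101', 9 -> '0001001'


num_bits = floor(log2(409)) + 1 = 9
leading_zeros = num_bits - 1 = 8
binary(409) = 110011001

Elias gamma(409) = '00000000' + '110011001' = 00000000110011001 (17 bits)


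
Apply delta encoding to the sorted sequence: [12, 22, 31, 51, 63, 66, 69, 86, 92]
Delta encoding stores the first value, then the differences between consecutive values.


First value: 12
Deltas:
  22 - 12 = 10
  31 - 22 = 9
  51 - 31 = 20
  63 - 51 = 12
  66 - 63 = 3
  69 - 66 = 3
  86 - 69 = 17
  92 - 86 = 6


Delta encoded: [12, 10, 9, 20, 12, 3, 3, 17, 6]


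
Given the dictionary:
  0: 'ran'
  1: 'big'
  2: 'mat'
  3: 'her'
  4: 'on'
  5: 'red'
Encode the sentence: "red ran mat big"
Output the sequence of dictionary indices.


Look up each word in the dictionary:
  'red' -> 5
  'ran' -> 0
  'mat' -> 2
  'big' -> 1

Encoded: [5, 0, 2, 1]


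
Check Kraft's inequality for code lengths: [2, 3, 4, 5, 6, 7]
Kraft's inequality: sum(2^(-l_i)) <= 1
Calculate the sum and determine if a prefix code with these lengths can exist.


Sum = 2^(-2) + 2^(-3) + 2^(-4) + 2^(-5) + 2^(-6) + 2^(-7)
    = 0.25 + 0.125 + 0.0625 + 0.03125 + 0.015625 + 0.0078125
    = 63/128 = 0.4921875
Since 0.4921875 <= 1, Kraft's inequality IS satisfied.
A prefix code with these lengths CAN exist.

Kraft sum = 0.4921875. Satisfied.


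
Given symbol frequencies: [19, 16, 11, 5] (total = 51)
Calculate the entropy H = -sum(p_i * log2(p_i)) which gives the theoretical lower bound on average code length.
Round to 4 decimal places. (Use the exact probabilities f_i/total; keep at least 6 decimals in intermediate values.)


Per-symbol terms -p_i * log2(p_i) with p_i = f_i/51:
  p = 19/51 = 0.372549: log2(p) = -1.424498, -p*log2(p) = 0.530695
  p = 16/51 = 0.313725: log2(p) = -1.672425, -p*log2(p) = 0.524682
  p = 11/51 = 0.215686: log2(p) = -2.212994, -p*log2(p) = 0.477312
  p = 5/51 = 0.098039: log2(p) = -3.350497, -p*log2(p) = 0.328480
H = 0.530695 + 0.524682 + 0.477312 + 0.328480 = 1.861169

H = 1.8612 bits/symbol


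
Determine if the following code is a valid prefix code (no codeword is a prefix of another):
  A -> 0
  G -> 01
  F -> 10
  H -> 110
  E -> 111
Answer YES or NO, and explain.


Checking each pair (does one codeword prefix another?):
  A='0' vs G='01': prefix -- VIOLATION

NO -- this is NOT a valid prefix code. A (0) is a prefix of G (01).


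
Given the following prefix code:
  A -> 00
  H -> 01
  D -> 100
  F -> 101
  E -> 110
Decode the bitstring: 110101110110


Decoding step by step:
Bits 110 -> E
Bits 101 -> F
Bits 110 -> E
Bits 110 -> E


Decoded message: EFEE


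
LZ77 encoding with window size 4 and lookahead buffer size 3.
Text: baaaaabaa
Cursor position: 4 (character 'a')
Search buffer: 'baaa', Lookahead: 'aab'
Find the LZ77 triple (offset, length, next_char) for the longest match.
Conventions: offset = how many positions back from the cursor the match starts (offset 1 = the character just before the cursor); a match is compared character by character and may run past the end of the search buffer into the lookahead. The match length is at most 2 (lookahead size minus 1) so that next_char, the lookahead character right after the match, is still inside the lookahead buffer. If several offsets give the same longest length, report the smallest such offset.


Try each offset into the search buffer:
  offset=1 (pos 3, char 'a'): match length 2
  offset=2 (pos 2, char 'a'): match length 2
  offset=3 (pos 1, char 'a'): match length 2
  offset=4 (pos 0, char 'b'): match length 0
Longest match has length 2, found at offsets 1, 2, 3; take the smallest, offset 1.
next_char = character at position 4 + 2 = 6 -> 'b'

Best match: offset=1, length=2 (matching 'aa' starting at position 3)
LZ77 triple: (1, 2, 'b')


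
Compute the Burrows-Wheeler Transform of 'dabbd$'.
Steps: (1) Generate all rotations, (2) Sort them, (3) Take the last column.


Rotations (sorted):
  0: $dabbd -> last char: d
  1: abbd$d -> last char: d
  2: bbd$da -> last char: a
  3: bd$dab -> last char: b
  4: d$dabb -> last char: b
  5: dabbd$ -> last char: $


BWT = ddabb$


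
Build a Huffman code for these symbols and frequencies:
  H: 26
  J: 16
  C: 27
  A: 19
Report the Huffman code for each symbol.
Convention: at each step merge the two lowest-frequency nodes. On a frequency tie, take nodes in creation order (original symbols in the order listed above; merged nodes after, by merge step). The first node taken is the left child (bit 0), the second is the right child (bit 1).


Huffman tree construction:
Step 1: Merge J(16) + A(19) = 35
Step 2: Merge H(26) + C(27) = 53
Step 3: Merge (J+A)(35) + (H+C)(53) = 88
Read each symbol's code off the tree from the root (left child = 0, right child = 1).

Codes:
  H: 10 (length 2)
  J: 00 (length 2)
  C: 11 (length 2)
  A: 01 (length 2)
Average code length: 176/88 = 2.0000 bits/symbol


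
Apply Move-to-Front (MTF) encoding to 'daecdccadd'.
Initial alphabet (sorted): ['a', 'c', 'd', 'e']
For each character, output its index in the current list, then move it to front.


MTF encoding:
'd': index 2 in ['a', 'c', 'd', 'e'] -> ['d', 'a', 'c', 'e']
'a': index 1 in ['d', 'a', 'c', 'e'] -> ['a', 'd', 'c', 'e']
'e': index 3 in ['a', 'd', 'c', 'e'] -> ['e', 'a', 'd', 'c']
'c': index 3 in ['e', 'a', 'd', 'c'] -> ['c', 'e', 'a', 'd']
'd': index 3 in ['c', 'e', 'a', 'd'] -> ['d', 'c', 'e', 'a']
'c': index 1 in ['d', 'c', 'e', 'a'] -> ['c', 'd', 'e', 'a']
'c': index 0 in ['c', 'd', 'e', 'a'] -> ['c', 'd', 'e', 'a']
'a': index 3 in ['c', 'd', 'e', 'a'] -> ['a', 'c', 'd', 'e']
'd': index 2 in ['a', 'c', 'd', 'e'] -> ['d', 'a', 'c', 'e']
'd': index 0 in ['d', 'a', 'c', 'e'] -> ['d', 'a', 'c', 'e']


Output: [2, 1, 3, 3, 3, 1, 0, 3, 2, 0]


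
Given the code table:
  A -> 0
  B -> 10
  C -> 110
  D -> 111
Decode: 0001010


Decoding:
0 -> A
0 -> A
0 -> A
10 -> B
10 -> B


Result: AAABB


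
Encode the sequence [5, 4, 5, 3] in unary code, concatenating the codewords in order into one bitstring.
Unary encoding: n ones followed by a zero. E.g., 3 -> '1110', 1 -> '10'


Encode each number as n ones followed by a terminating 0:
  5 -> 111110 (6 bits)
  4 -> 11110 (5 bits)
  5 -> 111110 (6 bits)
  3 -> 1110 (4 bits)
Total length = 6 + 5 + 6 + 4 = 21 bits.

Unary([5, 4, 5, 3]) = 111110111101111101110 (21 bits)


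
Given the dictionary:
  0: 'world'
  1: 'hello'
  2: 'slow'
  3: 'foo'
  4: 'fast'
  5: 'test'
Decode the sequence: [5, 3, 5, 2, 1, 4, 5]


Look up each index in the dictionary:
  5 -> 'test'
  3 -> 'foo'
  5 -> 'test'
  2 -> 'slow'
  1 -> 'hello'
  4 -> 'fast'
  5 -> 'test'

Decoded: "test foo test slow hello fast test"


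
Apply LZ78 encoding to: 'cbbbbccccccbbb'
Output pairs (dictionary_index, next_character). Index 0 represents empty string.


LZ78 encoding steps:
Dictionary: {0: ''}
Step 1: w='' (idx 0), next='c' -> output (0, 'c'), add 'c' as idx 1
Step 2: w='' (idx 0), next='b' -> output (0, 'b'), add 'b' as idx 2
Step 3: w='b' (idx 2), next='b' -> output (2, 'b'), add 'bb' as idx 3
Step 4: w='b' (idx 2), next='c' -> output (2, 'c'), add 'bc' as idx 4
Step 5: w='c' (idx 1), next='c' -> output (1, 'c'), add 'cc' as idx 5
Step 6: w='cc' (idx 5), next='c' -> output (5, 'c'), add 'ccc' as idx 6
Step 7: w='bb' (idx 3), next='b' -> output (3, 'b'), add 'bbb' as idx 7


Encoded: [(0, 'c'), (0, 'b'), (2, 'b'), (2, 'c'), (1, 'c'), (5, 'c'), (3, 'b')]


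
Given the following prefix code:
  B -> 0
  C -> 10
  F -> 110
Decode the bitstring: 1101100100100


Decoding step by step:
Bits 110 -> F
Bits 110 -> F
Bits 0 -> B
Bits 10 -> C
Bits 0 -> B
Bits 10 -> C
Bits 0 -> B


Decoded message: FFBCBCB


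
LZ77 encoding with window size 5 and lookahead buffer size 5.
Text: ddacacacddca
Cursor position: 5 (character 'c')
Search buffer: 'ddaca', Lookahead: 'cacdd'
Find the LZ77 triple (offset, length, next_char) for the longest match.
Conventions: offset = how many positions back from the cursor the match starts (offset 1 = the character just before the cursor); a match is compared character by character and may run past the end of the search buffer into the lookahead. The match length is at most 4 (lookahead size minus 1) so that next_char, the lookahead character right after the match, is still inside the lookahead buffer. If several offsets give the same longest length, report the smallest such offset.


Try each offset into the search buffer:
  offset=1 (pos 4, char 'a'): match length 0
  offset=2 (pos 3, char 'c'): match length 3
  offset=3 (pos 2, char 'a'): match length 0
  offset=4 (pos 1, char 'd'): match length 0
  offset=5 (pos 0, char 'd'): match length 0
Longest match has length 3 at offset 2.
next_char = character at position 5 + 3 = 8 -> 'd'

Best match: offset=2, length=3 (matching 'cac' starting at position 3)
LZ77 triple: (2, 3, 'd')


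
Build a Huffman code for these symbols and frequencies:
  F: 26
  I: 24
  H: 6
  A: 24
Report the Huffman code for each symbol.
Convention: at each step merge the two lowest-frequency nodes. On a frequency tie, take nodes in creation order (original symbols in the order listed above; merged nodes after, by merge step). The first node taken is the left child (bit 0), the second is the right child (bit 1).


Huffman tree construction:
Step 1: Merge H(6) + I(24) = 30
Step 2: Merge A(24) + F(26) = 50
Step 3: Merge (H+I)(30) + (A+F)(50) = 80
Read each symbol's code off the tree from the root (left child = 0, right child = 1).

Codes:
  F: 11 (length 2)
  I: 01 (length 2)
  H: 00 (length 2)
  A: 10 (length 2)
Average code length: 160/80 = 2.0000 bits/symbol


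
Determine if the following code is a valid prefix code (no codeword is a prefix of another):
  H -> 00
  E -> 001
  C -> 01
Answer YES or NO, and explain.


Checking each pair (does one codeword prefix another?):
  H='00' vs E='001': prefix -- VIOLATION

NO -- this is NOT a valid prefix code. H (00) is a prefix of E (001).


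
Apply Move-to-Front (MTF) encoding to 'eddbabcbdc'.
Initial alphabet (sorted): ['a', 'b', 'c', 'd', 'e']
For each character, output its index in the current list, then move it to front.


MTF encoding:
'e': index 4 in ['a', 'b', 'c', 'd', 'e'] -> ['e', 'a', 'b', 'c', 'd']
'd': index 4 in ['e', 'a', 'b', 'c', 'd'] -> ['d', 'e', 'a', 'b', 'c']
'd': index 0 in ['d', 'e', 'a', 'b', 'c'] -> ['d', 'e', 'a', 'b', 'c']
'b': index 3 in ['d', 'e', 'a', 'b', 'c'] -> ['b', 'd', 'e', 'a', 'c']
'a': index 3 in ['b', 'd', 'e', 'a', 'c'] -> ['a', 'b', 'd', 'e', 'c']
'b': index 1 in ['a', 'b', 'd', 'e', 'c'] -> ['b', 'a', 'd', 'e', 'c']
'c': index 4 in ['b', 'a', 'd', 'e', 'c'] -> ['c', 'b', 'a', 'd', 'e']
'b': index 1 in ['c', 'b', 'a', 'd', 'e'] -> ['b', 'c', 'a', 'd', 'e']
'd': index 3 in ['b', 'c', 'a', 'd', 'e'] -> ['d', 'b', 'c', 'a', 'e']
'c': index 2 in ['d', 'b', 'c', 'a', 'e'] -> ['c', 'd', 'b', 'a', 'e']


Output: [4, 4, 0, 3, 3, 1, 4, 1, 3, 2]


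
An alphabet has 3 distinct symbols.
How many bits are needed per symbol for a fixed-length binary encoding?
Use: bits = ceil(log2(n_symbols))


log2(3) = 1.585
Bracket: 2^1 = 2 < 3 <= 2^2 = 4
So ceil(log2(3)) = 2

bits = ceil(log2(3)) = ceil(1.585) = 2 bits


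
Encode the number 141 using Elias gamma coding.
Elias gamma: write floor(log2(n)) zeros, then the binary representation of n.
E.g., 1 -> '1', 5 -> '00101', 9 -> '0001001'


num_bits = floor(log2(141)) + 1 = 8
leading_zeros = num_bits - 1 = 7
binary(141) = 10001101

Elias gamma(141) = '0000000' + '10001101' = 000000010001101 (15 bits)


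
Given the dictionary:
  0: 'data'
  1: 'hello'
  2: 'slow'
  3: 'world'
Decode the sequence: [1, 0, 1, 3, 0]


Look up each index in the dictionary:
  1 -> 'hello'
  0 -> 'data'
  1 -> 'hello'
  3 -> 'world'
  0 -> 'data'

Decoded: "hello data hello world data"


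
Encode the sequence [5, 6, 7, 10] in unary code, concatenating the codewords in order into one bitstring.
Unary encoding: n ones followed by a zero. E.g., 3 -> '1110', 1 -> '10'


Encode each number as n ones followed by a terminating 0:
  5 -> 111110 (6 bits)
  6 -> 1111110 (7 bits)
  7 -> 11111110 (8 bits)
  10 -> 11111111110 (11 bits)
Total length = 6 + 7 + 8 + 11 = 32 bits.

Unary([5, 6, 7, 10]) = 11111011111101111111011111111110 (32 bits)


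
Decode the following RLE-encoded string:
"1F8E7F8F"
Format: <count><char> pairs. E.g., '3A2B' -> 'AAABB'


Expanding each <count><char> pair:
  1F -> 'F'
  8E -> 'EEEEEEEE'
  7F -> 'FFFFFFF'
  8F -> 'FFFFFFFF'

Decoded = FEEEEEEEEFFFFFFFFFFFFFFF


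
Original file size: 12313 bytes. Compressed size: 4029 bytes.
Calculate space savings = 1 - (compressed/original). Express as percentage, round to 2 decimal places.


ratio = compressed/original = 4029/12313 = 0.327215
savings = 1 - ratio = 1 - 0.327215 = 0.672785
as a percentage: 0.672785 * 100 = 67.28%

Space savings = 1 - 4029/12313 = 67.28%


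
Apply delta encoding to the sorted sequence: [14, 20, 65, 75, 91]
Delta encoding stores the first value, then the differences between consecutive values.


First value: 14
Deltas:
  20 - 14 = 6
  65 - 20 = 45
  75 - 65 = 10
  91 - 75 = 16


Delta encoded: [14, 6, 45, 10, 16]


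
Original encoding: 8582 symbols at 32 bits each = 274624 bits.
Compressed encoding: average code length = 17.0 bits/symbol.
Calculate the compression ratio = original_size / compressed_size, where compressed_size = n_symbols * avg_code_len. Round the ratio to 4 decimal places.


original_size = n_symbols * orig_bits = 8582 * 32 = 274624 bits
compressed_size = n_symbols * avg_code_len = 8582 * 17.0 = 145894.0 bits
ratio = original_size / compressed_size = 274624 / 145894.0 = 1.8824

Compression ratio = 1.8824


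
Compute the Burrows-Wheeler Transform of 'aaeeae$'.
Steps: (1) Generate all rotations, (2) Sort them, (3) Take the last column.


Rotations (sorted):
  0: $aaeeae -> last char: e
  1: aaeeae$ -> last char: $
  2: ae$aaee -> last char: e
  3: aeeae$a -> last char: a
  4: e$aaeea -> last char: a
  5: eae$aae -> last char: e
  6: eeae$aa -> last char: a


BWT = e$eaaea


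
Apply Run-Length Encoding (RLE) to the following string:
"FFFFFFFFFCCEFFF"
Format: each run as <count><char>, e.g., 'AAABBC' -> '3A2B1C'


Scanning runs left to right:
  i=0: run of 'F' x 9 -> '9F'
  i=9: run of 'C' x 2 -> '2C'
  i=11: run of 'E' x 1 -> '1E'
  i=12: run of 'F' x 3 -> '3F'

RLE = 9F2C1E3F


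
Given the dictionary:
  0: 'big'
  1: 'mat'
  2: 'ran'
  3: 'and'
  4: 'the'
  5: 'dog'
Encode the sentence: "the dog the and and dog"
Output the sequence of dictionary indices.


Look up each word in the dictionary:
  'the' -> 4
  'dog' -> 5
  'the' -> 4
  'and' -> 3
  'and' -> 3
  'dog' -> 5

Encoded: [4, 5, 4, 3, 3, 5]


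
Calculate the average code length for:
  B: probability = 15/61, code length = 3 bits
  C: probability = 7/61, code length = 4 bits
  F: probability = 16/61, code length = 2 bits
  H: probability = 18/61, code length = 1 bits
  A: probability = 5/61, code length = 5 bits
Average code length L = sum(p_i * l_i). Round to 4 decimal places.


Weighted contributions p_i * l_i:
  B: (15/61) * 3 = 45/61
  C: (7/61) * 4 = 28/61
  F: (16/61) * 2 = 32/61
  H: (18/61) * 1 = 18/61
  A: (5/61) * 5 = 25/61
Sum = (45 + 28 + 32 + 18 + 25)/61 = 148/61

L = 148/61 = 2.4262 bits/symbol


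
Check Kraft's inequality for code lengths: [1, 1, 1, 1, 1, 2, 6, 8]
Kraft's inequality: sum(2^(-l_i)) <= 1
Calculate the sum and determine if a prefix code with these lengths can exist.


Sum = 2^(-1) + 2^(-1) + 2^(-1) + 2^(-1) + 2^(-1) + 2^(-2) + 2^(-6) + 2^(-8)
    = 0.5 + 0.5 + 0.5 + 0.5 + 0.5 + 0.25 + 0.015625 + 0.00390625
    = 709/256 = 2.76953125
Since 2.76953125 > 1, Kraft's inequality is NOT satisfied.
A prefix code with these lengths CANNOT exist.

Kraft sum = 2.76953125. Not satisfied.


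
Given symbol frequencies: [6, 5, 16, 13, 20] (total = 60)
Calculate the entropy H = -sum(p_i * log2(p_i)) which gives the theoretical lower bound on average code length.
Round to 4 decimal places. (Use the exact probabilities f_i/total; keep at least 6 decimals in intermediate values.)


Per-symbol terms -p_i * log2(p_i) with p_i = f_i/60:
  p = 6/60 = 0.100000: log2(p) = -3.321928, -p*log2(p) = 0.332193
  p = 5/60 = 0.083333: log2(p) = -3.584963, -p*log2(p) = 0.298747
  p = 16/60 = 0.266667: log2(p) = -1.906891, -p*log2(p) = 0.508504
  p = 13/60 = 0.216667: log2(p) = -2.206451, -p*log2(p) = 0.478064
  p = 20/60 = 0.333333: log2(p) = -1.584963, -p*log2(p) = 0.528321
H = 0.332193 + 0.298747 + 0.508504 + 0.478064 + 0.528321 = 2.145829

H = 2.1458 bits/symbol


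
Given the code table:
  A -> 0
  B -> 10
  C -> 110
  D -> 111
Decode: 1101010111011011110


Decoding:
110 -> C
10 -> B
10 -> B
111 -> D
0 -> A
110 -> C
111 -> D
10 -> B


Result: CBBDACDB


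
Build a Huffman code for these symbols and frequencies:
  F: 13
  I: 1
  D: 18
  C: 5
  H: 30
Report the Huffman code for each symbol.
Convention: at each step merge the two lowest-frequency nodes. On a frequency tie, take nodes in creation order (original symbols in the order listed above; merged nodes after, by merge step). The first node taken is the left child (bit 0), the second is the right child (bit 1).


Huffman tree construction:
Step 1: Merge I(1) + C(5) = 6
Step 2: Merge (I+C)(6) + F(13) = 19
Step 3: Merge D(18) + ((I+C)+F)(19) = 37
Step 4: Merge H(30) + (D+((I+C)+F))(37) = 67
Read each symbol's code off the tree from the root (left child = 0, right child = 1).

Codes:
  F: 111 (length 3)
  I: 1100 (length 4)
  D: 10 (length 2)
  C: 1101 (length 4)
  H: 0 (length 1)
Average code length: 129/67 = 1.9254 bits/symbol


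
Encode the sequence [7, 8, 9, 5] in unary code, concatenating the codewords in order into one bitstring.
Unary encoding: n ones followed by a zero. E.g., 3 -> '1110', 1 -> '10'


Encode each number as n ones followed by a terminating 0:
  7 -> 11111110 (8 bits)
  8 -> 111111110 (9 bits)
  9 -> 1111111110 (10 bits)
  5 -> 111110 (6 bits)
Total length = 8 + 9 + 10 + 6 = 33 bits.

Unary([7, 8, 9, 5]) = 111111101111111101111111110111110 (33 bits)


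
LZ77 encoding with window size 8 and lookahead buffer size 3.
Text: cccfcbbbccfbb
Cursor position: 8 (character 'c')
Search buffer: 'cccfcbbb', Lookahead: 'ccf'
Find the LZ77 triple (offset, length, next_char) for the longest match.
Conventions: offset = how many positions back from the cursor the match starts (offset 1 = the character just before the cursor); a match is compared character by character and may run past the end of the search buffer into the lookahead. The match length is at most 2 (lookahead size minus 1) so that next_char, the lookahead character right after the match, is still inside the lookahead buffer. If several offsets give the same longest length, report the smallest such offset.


Try each offset into the search buffer:
  offset=1 (pos 7, char 'b'): match length 0
  offset=2 (pos 6, char 'b'): match length 0
  offset=3 (pos 5, char 'b'): match length 0
  offset=4 (pos 4, char 'c'): match length 1
  offset=5 (pos 3, char 'f'): match length 0
  offset=6 (pos 2, char 'c'): match length 1
  offset=7 (pos 1, char 'c'): match length 2
  offset=8 (pos 0, char 'c'): match length 2
Longest match has length 2, found at offsets 7, 8; take the smallest, offset 7.
next_char = character at position 8 + 2 = 10 -> 'f'

Best match: offset=7, length=2 (matching 'cc' starting at position 1)
LZ77 triple: (7, 2, 'f')


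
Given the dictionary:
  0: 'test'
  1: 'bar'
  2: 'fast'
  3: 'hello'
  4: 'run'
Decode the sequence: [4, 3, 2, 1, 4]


Look up each index in the dictionary:
  4 -> 'run'
  3 -> 'hello'
  2 -> 'fast'
  1 -> 'bar'
  4 -> 'run'

Decoded: "run hello fast bar run"


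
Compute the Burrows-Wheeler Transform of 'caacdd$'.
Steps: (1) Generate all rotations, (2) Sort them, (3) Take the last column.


Rotations (sorted):
  0: $caacdd -> last char: d
  1: aacdd$c -> last char: c
  2: acdd$ca -> last char: a
  3: caacdd$ -> last char: $
  4: cdd$caa -> last char: a
  5: d$caacd -> last char: d
  6: dd$caac -> last char: c


BWT = dca$adc


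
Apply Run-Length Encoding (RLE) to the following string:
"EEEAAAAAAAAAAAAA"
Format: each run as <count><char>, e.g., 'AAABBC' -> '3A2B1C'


Scanning runs left to right:
  i=0: run of 'E' x 3 -> '3E'
  i=3: run of 'A' x 13 -> '13A'

RLE = 3E13A


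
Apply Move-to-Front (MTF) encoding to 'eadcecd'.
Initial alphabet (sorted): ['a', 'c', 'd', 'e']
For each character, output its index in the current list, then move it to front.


MTF encoding:
'e': index 3 in ['a', 'c', 'd', 'e'] -> ['e', 'a', 'c', 'd']
'a': index 1 in ['e', 'a', 'c', 'd'] -> ['a', 'e', 'c', 'd']
'd': index 3 in ['a', 'e', 'c', 'd'] -> ['d', 'a', 'e', 'c']
'c': index 3 in ['d', 'a', 'e', 'c'] -> ['c', 'd', 'a', 'e']
'e': index 3 in ['c', 'd', 'a', 'e'] -> ['e', 'c', 'd', 'a']
'c': index 1 in ['e', 'c', 'd', 'a'] -> ['c', 'e', 'd', 'a']
'd': index 2 in ['c', 'e', 'd', 'a'] -> ['d', 'c', 'e', 'a']


Output: [3, 1, 3, 3, 3, 1, 2]
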